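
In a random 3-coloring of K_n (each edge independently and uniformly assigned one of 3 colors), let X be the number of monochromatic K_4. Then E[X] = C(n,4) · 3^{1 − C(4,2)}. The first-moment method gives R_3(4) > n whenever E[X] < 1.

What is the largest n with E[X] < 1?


We need C(n, 4) · 3^{1 − 6} < 1, i.e. C(n, 4) < 3^{6 − 1} = 243.
Check values of n near the boundary:
  n = 5: C(5, 4) = 5; 5 < 243? YES
  n = 6: C(6, 4) = 15; 15 < 243? YES
  n = 7: C(7, 4) = 35; 35 < 243? YES
  n = 8: C(8, 4) = 70; 70 < 243? YES
  n = 9: C(9, 4) = 126; 126 < 243? YES
  n = 10: C(10, 4) = 210; 210 < 243? YES
  n = 11: C(11, 4) = 330; 330 < 243? NO
  n = 12: C(12, 4) = 495; 495 < 243? NO
The largest n with C(n, 4) < 243 is n = 10 (where E[X] = 70/81 ≈ 0.864). Hence R_3(4) > 10, i.e. R_3(4) ≥ 11.

Largest n = 10; hence R_3(4) > 10.


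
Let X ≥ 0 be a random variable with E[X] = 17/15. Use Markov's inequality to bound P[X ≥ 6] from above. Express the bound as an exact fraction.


μ = E[X] = 17/15, a = 6.
Markov: P[X ≥ 6] ≤ μ/a = (17/15)/6 = 17/90.
Numerically: ≈ 0.18889.
(Since a = 6 > μ = 1.13333, the bound 17/90 is < 1 and informative.)

P[X ≥ 6] ≤ 17/90 ≈ 0.18889.


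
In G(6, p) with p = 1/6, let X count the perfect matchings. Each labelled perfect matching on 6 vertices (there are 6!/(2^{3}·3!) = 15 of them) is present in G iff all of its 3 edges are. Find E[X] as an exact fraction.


K_6 has 6!/(2^{3}·3!) = 15 labelled perfect matchings.
For each such perfect matching H, let X_H = 1 if all 3 edges of H are present in G. Then P[X_H = 1] = p^{3} = (1/6)^{3} = 1/216.
By linearity of expectation: E[X] = Σ_H E[X_H] = 15 · p^{3} = 15 · 1/216 = 5/72.
Numerically: E[X] ≈ 0.0694.

E[X] = 15 · (1/6)^{3} = 5/72 ≈ 0.0694.


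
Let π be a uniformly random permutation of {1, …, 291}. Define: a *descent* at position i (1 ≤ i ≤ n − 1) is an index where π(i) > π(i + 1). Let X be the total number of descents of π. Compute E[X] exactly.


Write X = Σ X_I over i = 1, …, 290, with X_I the indicator of one descent.
There are 290 indicators.
For each fixed i, the pair (π(i), π(i+1)) is a uniformly random ordered pair of distinct values from {1, …, 291}; by symmetry P[π(i) > π(i+1)] = 1/2.
By linearity: E[X] = 290 · (1/2) = (291 − 1) · (1/2) = 145 ≈ 145.000.

E[X] = 145 = 145.000.


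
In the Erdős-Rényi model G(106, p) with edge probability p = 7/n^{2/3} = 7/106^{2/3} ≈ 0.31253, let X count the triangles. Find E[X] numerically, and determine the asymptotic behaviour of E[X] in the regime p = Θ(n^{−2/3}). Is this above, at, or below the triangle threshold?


Number of potential triangles: C(106, 3) = 192920.
Each occurs with probability p³ ≈ (0.31253)³ ≈ 3.0526878e-02.
By linearity: E[X] = C(106, 3)·p³ ≈ 192920 · 3.0526878e-02 ≈ 5889.24528.
Since α = 2/3 < 1, p = c/n^{2/3} ≫ 1/n is above the triangle threshold p ~ 1/n. Asymptotically E[X] ~ (c³/6)·n^{3(1−α)} = (7³/6)·n^{1} → ∞; triangles are abundant w.h.p.

E[X] ≈ 5889.24528; in regime p = Θ(1/n^{2/3}) E[X] diverges (above the triangle threshold p ~ 1/n).


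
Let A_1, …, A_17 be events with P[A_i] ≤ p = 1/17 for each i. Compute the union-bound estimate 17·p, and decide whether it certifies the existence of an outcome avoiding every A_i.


Union bound: P[∪_{i=1}^{17} A_i] ≤ Σ_i P[A_i] ≤ 17·p = 17·(1/17) = 1.
Numerically: 1 ≈ 1.000000.
Is 1 < 1? NO.
Since the bound 1 is ≥ 1, the union bound is uninformative here; it does NOT by itself certify existence.

17·p = 1 ≈ 1.000000; existence NOT certified by the union bound.


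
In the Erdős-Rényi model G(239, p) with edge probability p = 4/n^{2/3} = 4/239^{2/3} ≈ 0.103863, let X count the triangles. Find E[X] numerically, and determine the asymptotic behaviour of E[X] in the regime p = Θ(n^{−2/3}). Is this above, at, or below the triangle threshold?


Number of potential triangles: C(239, 3) = 2246839.
Each occurs with probability p³ ≈ (0.103863)³ ≈ 1.12042856e-03.
By linearity: E[X] = C(239, 3)·p³ ≈ 2246839 · 1.12042856e-03 ≈ 2517.422594.
Since α = 2/3 < 1, p = c/n^{2/3} ≫ 1/n is above the triangle threshold p ~ 1/n. Asymptotically E[X] ~ (c³/6)·n^{3(1−α)} = (4³/6)·n^{1} → ∞; triangles are abundant w.h.p.

E[X] ≈ 2517.422594; in regime p = Θ(1/n^{2/3}) E[X] diverges (above the triangle threshold p ~ 1/n).


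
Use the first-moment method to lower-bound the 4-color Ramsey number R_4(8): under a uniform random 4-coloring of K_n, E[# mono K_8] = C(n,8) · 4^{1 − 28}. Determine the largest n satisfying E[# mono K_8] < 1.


We need C(n, 8) · 4^{1 − 28} < 1, i.e. C(n, 8) < 4^{28 − 1} = 18014398509481984.
Check values of n near the boundary:
  n = 403: C(403, 8) = 16090020602228430; 16090020602228430 < 18014398509481984? YES
  n = 404: C(404, 8) = 16415071523485570; 16415071523485570 < 18014398509481984? YES
  n = 405: C(405, 8) = 16745853821188050; 16745853821188050 < 18014398509481984? YES
  n = 406: C(406, 8) = 17082453897995850; 17082453897995850 < 18014398509481984? YES
  n = 407: C(407, 8) = 17424959239309050; 17424959239309050 < 18014398509481984? YES
  n = 408: C(408, 8) = 17773458424095231; 17773458424095231 < 18014398509481984? YES
  n = 409: C(409, 8) = 18128041135797879; 18128041135797879 < 18014398509481984? NO
  n = 410: C(410, 8) = 18488798173326195; 18488798173326195 < 18014398509481984? NO
The largest n with C(n, 8) < 18014398509481984 is n = 408 (where E[X] = 17773458424095231/18014398509481984 ≈ 0.9866). Hence R_4(8) > 408, i.e. R_4(8) ≥ 409.

Largest n = 408; hence R_4(8) > 408.


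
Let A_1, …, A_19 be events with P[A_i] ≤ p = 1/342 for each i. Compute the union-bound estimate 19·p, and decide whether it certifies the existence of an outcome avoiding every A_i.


Union bound: P[∪_{i=1}^{19} A_i] ≤ Σ_i P[A_i] ≤ 19·p = 19·(1/342) = 1/18.
Numerically: 1/18 ≈ 0.0555556.
Is 1/18 < 1? YES.
Since P[∪ A_i] ≤ 1/18 < 1, the complement has P[∩ A_i^c] ≥ 1 − 1/18 = 17/18 > 0, so some outcome avoids every A_i.

19·p = 1/18 ≈ 0.0555556; existence CERTIFIED by the union bound.


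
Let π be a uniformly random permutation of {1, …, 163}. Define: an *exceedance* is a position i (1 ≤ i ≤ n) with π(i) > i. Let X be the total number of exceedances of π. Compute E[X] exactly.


Write X = Σ_{i=1}^{163} X_i, where X_i = 1_{π(i) > i}.
For each fixed i, π(i) is uniform over {1, …, 163} (marginal of a uniform permutation), so P[π(i) > i] = (n − i)/n. Summing: Σ_{i=1}^{163} (n − i)/n = (0 + 1 + … + 162)/163 = 163(163 − 1)/(2·163) = (163 − 1)/2.
Hence E[X] = Σ_{i=1}^{163} (163 − i)/163 = 81 ≈ 81.000000.

E[X] = 81 = 81.000000.


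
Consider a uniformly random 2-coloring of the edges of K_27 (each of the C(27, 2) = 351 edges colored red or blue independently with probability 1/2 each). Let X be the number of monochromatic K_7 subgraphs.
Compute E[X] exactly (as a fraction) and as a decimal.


Let X = Σ_S X_S over the C(27, 7) = 888030 subsets S of size 7, where X_S = 1 if the K_7 on S is monochromatic.
For a fixed S, the K_7 on S has C(7, 2) = 21 edges. P[all 21 edges red] = (1/2)^21, and likewise for blue, so P[monochromatic] = 2·(1/2)^21 = 2^{1 − 21} = 1/1048576.
By linearity of expectation: E[X] = C(27, 7) · 2^{1 − 21} = 888030 · 1/1048576 = 444015/524288.
Numerically: E[X] ≈ 0.846891.

E[X] = C(27,7)·2^(1−C(7,2)) = 444015/524288 ≈ 0.846891.


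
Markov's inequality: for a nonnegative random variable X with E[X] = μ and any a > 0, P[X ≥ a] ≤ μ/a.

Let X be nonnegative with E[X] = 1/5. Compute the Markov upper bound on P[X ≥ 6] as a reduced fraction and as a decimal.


μ = E[X] = 1/5, a = 6.
Markov: P[X ≥ 6] ≤ μ/a = (1/5)/6 = 1/30.
Numerically: ≈ 0.033.
(Since a = 6 > μ = 0.200, the bound 1/30 is < 1 and informative.)

P[X ≥ 6] ≤ 1/30 ≈ 0.033.


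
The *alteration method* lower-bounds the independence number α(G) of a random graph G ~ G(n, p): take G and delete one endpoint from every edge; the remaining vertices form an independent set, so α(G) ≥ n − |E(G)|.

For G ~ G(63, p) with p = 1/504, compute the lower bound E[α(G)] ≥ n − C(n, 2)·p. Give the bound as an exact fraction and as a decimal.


E[|E(G)|] = C(63, 2)·p = 1953 · (1/504) = 31/8.
E[α(G)] ≥ n − E[|E(G)|] = 63 − 31/8 = 473/8.
Numerically: ≈ 59.12500.
(This is only a lower bound; the true E[α(G)] may be larger.)

E[α(G)] ≥ 473/8 ≈ 59.12500.


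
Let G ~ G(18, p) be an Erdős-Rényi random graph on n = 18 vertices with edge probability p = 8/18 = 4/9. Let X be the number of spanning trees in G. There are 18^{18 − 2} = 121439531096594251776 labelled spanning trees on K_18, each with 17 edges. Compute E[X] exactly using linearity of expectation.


K_18 has 18^{18 − 2} = 121439531096594251776 labelled spanning trees.
For each such spanning tree H, let X_H = 1 if all 17 edges of H are present in G. Then P[X_H = 1] = p^{17} = (4/9)^{17} = 17179869184/16677181699666569.
Summing the indicators: E[X] = Σ_H E[X_H] = 121439531096594251776 · p^{17} = 121439531096594251776 · 17179869184/16677181699666569 = 1125899906842624/9.
Numerically: E[X] ≈ 1.25e+14.

E[X] = 121439531096594251776 · (4/9)^{17} = 1125899906842624/9 ≈ 1.25e+14.


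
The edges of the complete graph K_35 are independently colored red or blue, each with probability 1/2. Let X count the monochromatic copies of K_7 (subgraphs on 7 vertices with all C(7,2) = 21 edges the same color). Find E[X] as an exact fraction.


Let X = Σ_S X_S over the C(35, 7) = 6724520 subsets S of size 7, where X_S = 1 if the K_7 on S is monochromatic.
For a fixed S, the K_7 on S has C(7, 2) = 21 edges. P[all 21 edges red] = (1/2)^21, and likewise for blue, so P[monochromatic] = 2·(1/2)^21 = 2^{1 − 21} = 1/1048576.
Summing: E[X] = C(35, 7) · 2^{1 − 21} = 6724520 · 1/1048576 = 840565/131072.
Numerically: E[X] ≈ 6.4130.

E[X] = C(35,7)·2^(1−C(7,2)) = 840565/131072 ≈ 6.4130.


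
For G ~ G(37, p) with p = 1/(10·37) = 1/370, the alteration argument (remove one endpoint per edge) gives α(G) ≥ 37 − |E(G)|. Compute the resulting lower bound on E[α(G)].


E[|E(G)|] = C(37, 2)·p = 666 · (1/370) = 9/5.
E[α(G)] ≥ n − E[|E(G)|] = 37 − 9/5 = 176/5.
Numerically: ≈ 35.200.
(This is only a lower bound; the true E[α(G)] may be larger.)

E[α(G)] ≥ 176/5 ≈ 35.200.


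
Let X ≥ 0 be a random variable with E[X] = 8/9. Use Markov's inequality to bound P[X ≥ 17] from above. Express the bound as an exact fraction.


μ = E[X] = 8/9, a = 17.
Markov: P[X ≥ 17] ≤ μ/a = (8/9)/17 = 8/153.
Numerically: ≈ 0.052288.
(Since a = 17 > μ = 0.888889, the bound 8/153 is < 1 and informative.)

P[X ≥ 17] ≤ 8/153 ≈ 0.052288.


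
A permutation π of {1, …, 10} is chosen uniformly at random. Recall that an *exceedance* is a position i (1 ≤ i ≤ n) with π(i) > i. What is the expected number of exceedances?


Write X = Σ_{i=1}^{10} X_i, where X_i = 1_{π(i) > i}.
For each fixed i, π(i) is uniform over {1, …, 10} (marginal of a uniform permutation), so P[π(i) > i] = (n − i)/n. Summing: Σ_{i=1}^{10} (n − i)/n = (0 + 1 + … + 9)/10 = 10(10 − 1)/(2·10) = (10 − 1)/2.
Hence E[X] = Σ_{i=1}^{10} (10 − i)/10 = 9/2 ≈ 4.500000.

E[X] = 9/2 = 4.500000.


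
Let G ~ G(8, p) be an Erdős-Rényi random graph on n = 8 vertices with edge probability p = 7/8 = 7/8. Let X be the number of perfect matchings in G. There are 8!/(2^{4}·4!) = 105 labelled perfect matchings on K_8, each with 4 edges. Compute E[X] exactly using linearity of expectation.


K_8 has 8!/(2^{4}·4!) = 105 labelled perfect matchings.
For each such perfect matching H, let X_H = 1 if all 4 edges of H are present in G. Then P[X_H = 1] = p^{4} = (7/8)^{4} = 2401/4096.
By linearity of expectation: E[X] = Σ_H E[X_H] = 105 · p^{4} = 105 · 2401/4096 = 252105/4096.
Numerically: E[X] ≈ 61.55.

E[X] = 105 · (7/8)^{4} = 252105/4096 ≈ 61.55.


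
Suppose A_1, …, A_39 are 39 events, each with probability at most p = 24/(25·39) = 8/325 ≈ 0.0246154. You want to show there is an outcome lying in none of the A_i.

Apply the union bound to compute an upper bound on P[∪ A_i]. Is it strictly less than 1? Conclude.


Union bound: P[∪_{i=1}^{39} A_i] ≤ Σ_i P[A_i] ≤ 39·p = 39·(8/325) = 24/25.
Numerically: 24/25 ≈ 0.9600000.
Is 24/25 < 1? YES.
Since P[∪ A_i] ≤ 24/25 < 1, the complement has P[∩ A_i^c] ≥ 1 − 24/25 = 1/25 > 0, so some outcome avoids every A_i.

39·p = 24/25 ≈ 0.9600000; existence CERTIFIED by the union bound.


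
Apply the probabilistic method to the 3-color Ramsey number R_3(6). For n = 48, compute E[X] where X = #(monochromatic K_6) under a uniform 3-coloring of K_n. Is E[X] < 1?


E[X] = C(48, 6) · 3^{1 − 15} = 12271512 · 3^{−14} = 12271512/4782969.
As a reduced fraction: E[X] = 4090504/1594323 ≈ 2.565668.
Is E[X] < 1? NO.
Since E[X] ≥ 1, the first-moment bound is inconclusive at n = 48; it does NOT by itself certify R_3(6) > 48.

E[X] = 4090504/1594323 ≈ 2.565668; E[X] ≥ 1; first-moment method inconclusive here.


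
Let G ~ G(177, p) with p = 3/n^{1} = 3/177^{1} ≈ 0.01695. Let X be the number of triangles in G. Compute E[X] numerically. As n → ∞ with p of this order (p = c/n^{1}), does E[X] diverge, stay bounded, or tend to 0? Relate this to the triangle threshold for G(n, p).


Number of potential triangles: C(177, 3) = 908600.
Each occurs with probability p³ ≈ (0.01695)³ ≈ 4.869047e-06.
By linearity: E[X] = C(177, 3)·p³ ≈ 908600 · 4.869047e-06 ≈ 4.4240.
Here α = 1, so p = 3/n is exactly at the triangle threshold p ~ 1/n. Asymptotically E[X] → c³/6 = 3³/6 = 9/2 ≈ 4.5000, a bounded constant. In this regime the triangle count is asymptotically Poisson(c³/6).

E[X] ≈ 4.4240; in regime p = Θ(1/n^{1}) E[X] stays bounded (at the triangle threshold p ~ 1/n).


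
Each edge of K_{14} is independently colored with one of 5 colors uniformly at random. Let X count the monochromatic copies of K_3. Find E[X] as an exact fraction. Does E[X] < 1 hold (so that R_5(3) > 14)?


E[X] = C(14, 3) · 5^{1 − 3} = 364 · 5^{−2} = 364/25.
As a reduced fraction: E[X] = 364/25 ≈ 14.5600.
Is E[X] < 1? NO.
Since E[X] ≥ 1, the first-moment bound is inconclusive at n = 14; it does NOT by itself certify R_5(3) > 14.

E[X] = 364/25 ≈ 14.5600; E[X] ≥ 1; first-moment method inconclusive here.


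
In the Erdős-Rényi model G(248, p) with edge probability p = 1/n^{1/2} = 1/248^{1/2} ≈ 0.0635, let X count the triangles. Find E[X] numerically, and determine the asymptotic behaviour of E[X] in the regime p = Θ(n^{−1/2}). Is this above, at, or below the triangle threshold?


Number of potential triangles: C(248, 3) = 2511496.
Each occurs with probability p³ ≈ (0.0635)³ ≈ 2.56049e-04.
By linearity: E[X] = C(248, 3)·p³ ≈ 2511496 · 2.56049e-04 ≈ 643.065.
Since α = 1/2 < 1, p = c/n^{1/2} ≫ 1/n is above the triangle threshold p ~ 1/n. Asymptotically E[X] ~ (c³/6)·n^{3(1−α)} = (1³/6)·n^{1.5} → ∞; triangles are abundant w.h.p.

E[X] ≈ 643.065; in regime p = Θ(1/n^{1/2}) E[X] diverges (above the triangle threshold p ~ 1/n).


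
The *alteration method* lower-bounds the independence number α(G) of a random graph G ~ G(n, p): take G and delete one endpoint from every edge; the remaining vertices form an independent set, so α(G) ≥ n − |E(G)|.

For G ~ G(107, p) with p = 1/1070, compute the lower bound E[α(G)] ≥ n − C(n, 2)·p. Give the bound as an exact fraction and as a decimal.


E[|E(G)|] = C(107, 2)·p = 5671 · (1/1070) = 53/10.
E[α(G)] ≥ n − E[|E(G)|] = 107 − 53/10 = 1017/10.
Numerically: ≈ 101.70000.
(This is only a lower bound; the true E[α(G)] may be larger.)

E[α(G)] ≥ 1017/10 ≈ 101.70000.


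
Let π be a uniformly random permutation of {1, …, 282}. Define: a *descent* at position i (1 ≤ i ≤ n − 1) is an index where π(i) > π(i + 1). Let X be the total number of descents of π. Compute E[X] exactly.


Write X = Σ X_I over i = 1, …, 281, with X_I the indicator of one descent.
There are 281 indicators.
For each fixed i, the pair (π(i), π(i+1)) is a uniformly random ordered pair of distinct values from {1, …, 282}; by symmetry P[π(i) > π(i+1)] = 1/2.
By linearity: E[X] = 281 · (1/2) = (282 − 1) · (1/2) = 281/2 ≈ 140.500.

E[X] = 281/2 = 140.500.


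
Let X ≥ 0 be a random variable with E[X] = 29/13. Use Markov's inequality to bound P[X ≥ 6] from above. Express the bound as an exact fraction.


μ = E[X] = 29/13, a = 6.
Markov: P[X ≥ 6] ≤ μ/a = (29/13)/6 = 29/78.
Numerically: ≈ 0.372.
(Since a = 6 > μ = 2.231, the bound 29/78 is < 1 and informative.)

P[X ≥ 6] ≤ 29/78 ≈ 0.372.


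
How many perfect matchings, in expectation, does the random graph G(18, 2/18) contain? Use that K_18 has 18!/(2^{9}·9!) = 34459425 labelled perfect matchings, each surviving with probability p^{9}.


K_18 has 18!/(2^{9}·9!) = 34459425 labelled perfect matchings.
For each such perfect matching H, let X_H = 1 if all 9 edges of H are present in G. Then P[X_H = 1] = p^{9} = (1/9)^{9} = 1/387420489.
By linearity of expectation: E[X] = Σ_H E[X_H] = 34459425 · p^{9} = 34459425 · 1/387420489 = 425425/4782969.
Numerically: E[X] ≈ 0.08895.

E[X] = 34459425 · (1/9)^{9} = 425425/4782969 ≈ 0.08895.


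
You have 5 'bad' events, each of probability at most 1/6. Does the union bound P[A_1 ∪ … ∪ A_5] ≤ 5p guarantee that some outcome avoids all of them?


Union bound: P[∪_{i=1}^{5} A_i] ≤ Σ_i P[A_i] ≤ 5·p = 5·(1/6) = 5/6.
Numerically: 5/6 ≈ 0.83333.
Is 5/6 < 1? YES.
Since P[∪ A_i] ≤ 5/6 < 1, the complement has P[∩ A_i^c] ≥ 1 − 5/6 = 1/6 > 0, so some outcome avoids every A_i.

5·p = 5/6 ≈ 0.83333; existence CERTIFIED by the union bound.


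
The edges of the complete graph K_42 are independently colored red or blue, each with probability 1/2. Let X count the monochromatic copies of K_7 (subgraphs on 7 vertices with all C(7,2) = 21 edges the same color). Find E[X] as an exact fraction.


Let X = Σ_S X_S over the C(42, 7) = 26978328 subsets S of size 7, where X_S = 1 if the K_7 on S is monochromatic.
For a fixed S, the K_7 on S has C(7, 2) = 21 edges. P[all 21 edges red] = (1/2)^21, and likewise for blue, so P[monochromatic] = 2·(1/2)^21 = 2^{1 − 21} = 1/1048576.
Summing: E[X] = C(42, 7) · 2^{1 − 21} = 26978328 · 1/1048576 = 3372291/131072.
Numerically: E[X] ≈ 25.728539.

E[X] = C(42,7)·2^(1−C(7,2)) = 3372291/131072 ≈ 25.728539.


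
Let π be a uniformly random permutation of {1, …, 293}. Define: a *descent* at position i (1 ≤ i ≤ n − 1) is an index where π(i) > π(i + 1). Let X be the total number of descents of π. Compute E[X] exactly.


Write X = Σ X_I over i = 1, …, 292, with X_I the indicator of one descent.
There are 292 indicators.
For each fixed i, the pair (π(i), π(i+1)) is a uniformly random ordered pair of distinct values from {1, …, 293}; by symmetry P[π(i) > π(i+1)] = 1/2.
By linearity: E[X] = 292 · (1/2) = (293 − 1) · (1/2) = 146 ≈ 146.0000.

E[X] = 146 = 146.0000.


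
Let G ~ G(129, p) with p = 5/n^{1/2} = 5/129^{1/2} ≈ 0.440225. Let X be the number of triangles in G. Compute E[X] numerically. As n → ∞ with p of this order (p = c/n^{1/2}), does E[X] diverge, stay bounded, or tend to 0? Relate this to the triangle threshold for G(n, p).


Number of potential triangles: C(129, 3) = 349504.
Each occurs with probability p³ ≈ (0.440225)³ ≈ 8.53150103e-02.
By linearity: E[X] = C(129, 3)·p³ ≈ 349504 · 8.53150103e-02 ≈ 29817.937361.
Since α = 1/2 < 1, p = c/n^{1/2} ≫ 1/n is above the triangle threshold p ~ 1/n. Asymptotically E[X] ~ (c³/6)·n^{3(1−α)} = (5³/6)·n^{1.5} → ∞; triangles are abundant w.h.p.

E[X] ≈ 29817.937361; in regime p = Θ(1/n^{1/2}) E[X] diverges (above the triangle threshold p ~ 1/n).


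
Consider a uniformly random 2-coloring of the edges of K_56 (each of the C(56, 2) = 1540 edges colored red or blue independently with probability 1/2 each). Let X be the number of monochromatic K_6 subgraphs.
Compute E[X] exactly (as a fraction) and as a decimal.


Let X = Σ_S X_S over the C(56, 6) = 32468436 subsets S of size 6, where X_S = 1 if the K_6 on S is monochromatic.
For a fixed S, the K_6 on S has C(6, 2) = 15 edges. P[all 15 edges red] = (1/2)^15, and likewise for blue, so P[monochromatic] = 2·(1/2)^15 = 2^{1 − 15} = 1/16384.
Summing: E[X] = C(56, 6) · 2^{1 − 15} = 32468436 · 1/16384 = 8117109/4096.
Numerically: E[X] ≈ 1981.716.

E[X] = C(56,6)·2^(1−C(6,2)) = 8117109/4096 ≈ 1981.716.


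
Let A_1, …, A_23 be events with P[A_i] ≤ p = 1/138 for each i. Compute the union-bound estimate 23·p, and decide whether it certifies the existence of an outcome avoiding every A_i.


Union bound: P[∪_{i=1}^{23} A_i] ≤ Σ_i P[A_i] ≤ 23·p = 23·(1/138) = 1/6.
Numerically: 1/6 ≈ 0.16667.
Is 1/6 < 1? YES.
Since P[∪ A_i] ≤ 1/6 < 1, the complement has P[∩ A_i^c] ≥ 1 − 1/6 = 5/6 > 0, so some outcome avoids every A_i.

23·p = 1/6 ≈ 0.16667; existence CERTIFIED by the union bound.


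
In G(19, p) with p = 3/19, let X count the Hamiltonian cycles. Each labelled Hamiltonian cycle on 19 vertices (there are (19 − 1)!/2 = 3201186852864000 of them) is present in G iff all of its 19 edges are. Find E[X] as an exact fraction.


K_19 has (19 − 1)!/2 = 3201186852864000 labelled Hamiltonian cycles.
For each such Hamiltonian cycle H, let X_H = 1 if all 19 edges of H are present in G. Then P[X_H = 1] = p^{19} = (3/19)^{19} = 1162261467/1978419655660313589123979.
By linearity: E[X] = Σ_H E[X_H] = 3201186852864000 · p^{19} = 3201186852864000 · 1162261467/1978419655660313589123979 = 3720616127750825791488000/1978419655660313589123979.
Numerically: E[X] ≈ 1.88.

E[X] = 3201186852864000 · (3/19)^{19} = 3720616127750825791488000/1978419655660313589123979 ≈ 1.88.


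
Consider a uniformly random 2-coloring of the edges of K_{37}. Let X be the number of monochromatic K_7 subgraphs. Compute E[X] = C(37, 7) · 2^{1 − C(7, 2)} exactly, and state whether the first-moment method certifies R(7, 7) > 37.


E[X] = C(37, 7) · 2^{1 − 21} = 10295472 · 2^{−20} = 10295472/1048576.
As a reduced fraction: E[X] = 643467/65536 ≈ 9.818527.
Is E[X] < 1? NO.
Since E[X] ≥ 1, the first-moment bound is inconclusive at n = 37; it does NOT by itself certify R(7, 7) > 37.

E[X] = 643467/65536 ≈ 9.818527; E[X] ≥ 1; first-moment method inconclusive here.


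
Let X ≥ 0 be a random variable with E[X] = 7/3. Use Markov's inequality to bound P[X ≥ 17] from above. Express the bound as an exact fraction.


μ = E[X] = 7/3, a = 17.
Markov: P[X ≥ 17] ≤ μ/a = (7/3)/17 = 7/51.
Numerically: ≈ 0.137255.
(Since a = 17 > μ = 2.333333, the bound 7/51 is < 1 and informative.)

P[X ≥ 17] ≤ 7/51 ≈ 0.137255.


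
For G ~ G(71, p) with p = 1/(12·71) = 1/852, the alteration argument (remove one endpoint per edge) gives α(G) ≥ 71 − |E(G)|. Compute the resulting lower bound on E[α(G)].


E[|E(G)|] = C(71, 2)·p = 2485 · (1/852) = 35/12.
E[α(G)] ≥ n − E[|E(G)|] = 71 − 35/12 = 817/12.
Numerically: ≈ 68.08333.
(This is only a lower bound; the true E[α(G)] may be larger.)

E[α(G)] ≥ 817/12 ≈ 68.08333.


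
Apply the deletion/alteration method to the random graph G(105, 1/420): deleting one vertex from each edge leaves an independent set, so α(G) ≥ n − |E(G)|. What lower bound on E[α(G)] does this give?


E[|E(G)|] = C(105, 2)·p = 5460 · (1/420) = 13.
E[α(G)] ≥ n − E[|E(G)|] = 105 − 13 = 92.
Numerically: ≈ 92.000.
(This is only a lower bound; the true E[α(G)] may be larger.)

E[α(G)] ≥ 92 ≈ 92.000.


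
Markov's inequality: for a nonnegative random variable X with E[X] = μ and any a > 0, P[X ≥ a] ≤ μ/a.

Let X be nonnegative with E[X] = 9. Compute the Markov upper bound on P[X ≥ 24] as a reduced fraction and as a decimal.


μ = E[X] = 9, a = 24.
Markov: P[X ≥ 24] ≤ μ/a = (9)/24 = 3/8.
Numerically: ≈ 0.3750.
(Since a = 24 > μ = 9.0000, the bound 3/8 is < 1 and informative.)

P[X ≥ 24] ≤ 3/8 ≈ 0.3750.


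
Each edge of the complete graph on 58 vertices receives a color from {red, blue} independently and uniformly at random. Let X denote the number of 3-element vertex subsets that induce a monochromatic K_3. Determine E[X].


Let X = Σ_S X_S over the C(58, 3) = 30856 subsets S of size 3, where X_S = 1 if the K_3 on S is monochromatic.
For a fixed S, the K_3 on S has C(3, 2) = 3 edges. P[all 3 edges red] = (1/2)^3, and likewise for blue, so P[monochromatic] = 2·(1/2)^3 = 2^{1 − 3} = 1/4.
Summing: E[X] = C(58, 3) · 2^{1 − 3} = 30856 · 1/4 = 7714.
Numerically: E[X] ≈ 7714.000.

E[X] = C(58,3)·2^(1−C(3,2)) = 7714 ≈ 7714.000.


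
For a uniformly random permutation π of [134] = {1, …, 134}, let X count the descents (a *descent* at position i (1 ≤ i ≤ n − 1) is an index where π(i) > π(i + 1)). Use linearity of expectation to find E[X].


Write X = Σ X_I over i = 1, …, 133, with X_I the indicator of one descent.
There are 133 indicators.
For each fixed i, the pair (π(i), π(i+1)) is a uniformly random ordered pair of distinct values from {1, …, 134}; by symmetry P[π(i) > π(i+1)] = 1/2.
By linearity: E[X] = 133 · (1/2) = (134 − 1) · (1/2) = 133/2 ≈ 66.5000.

E[X] = 133/2 = 66.5000.


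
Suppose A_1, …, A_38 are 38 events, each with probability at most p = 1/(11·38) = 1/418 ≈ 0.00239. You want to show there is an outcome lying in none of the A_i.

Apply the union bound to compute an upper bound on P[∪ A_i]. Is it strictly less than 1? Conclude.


Union bound: P[∪_{i=1}^{38} A_i] ≤ Σ_i P[A_i] ≤ 38·p = 38·(1/418) = 1/11.
Numerically: 1/11 ≈ 0.09091.
Is 1/11 < 1? YES.
Since P[∪ A_i] ≤ 1/11 < 1, the complement has P[∩ A_i^c] ≥ 1 − 1/11 = 10/11 > 0, so some outcome avoids every A_i.

38·p = 1/11 ≈ 0.09091; existence CERTIFIED by the union bound.


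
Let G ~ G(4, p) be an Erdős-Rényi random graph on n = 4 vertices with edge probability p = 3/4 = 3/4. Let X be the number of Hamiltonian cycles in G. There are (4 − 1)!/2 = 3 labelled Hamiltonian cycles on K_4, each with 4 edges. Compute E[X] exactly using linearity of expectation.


K_4 has (4 − 1)!/2 = 3 labelled Hamiltonian cycles.
For each such Hamiltonian cycle H, let X_H = 1 if all 4 edges of H are present in G. Then P[X_H = 1] = p^{4} = (3/4)^{4} = 81/256.
By linearity of expectation: E[X] = Σ_H E[X_H] = 3 · p^{4} = 3 · 81/256 = 243/256.
Numerically: E[X] ≈ 0.94922.

E[X] = 3 · (3/4)^{4} = 243/256 ≈ 0.94922.


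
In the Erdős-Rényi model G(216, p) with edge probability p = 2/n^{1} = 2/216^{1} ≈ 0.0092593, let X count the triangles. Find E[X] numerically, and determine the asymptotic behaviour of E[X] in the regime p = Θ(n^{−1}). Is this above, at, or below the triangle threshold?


Number of potential triangles: C(216, 3) = 1656360.
Each occurs with probability p³ ≈ (0.0092593)³ ≈ 7.9383224e-07.
By linearity: E[X] = C(216, 3)·p³ ≈ 1656360 · 7.9383224e-07 ≈ 1.31487.
Here α = 1, so p = 2/n is exactly at the triangle threshold p ~ 1/n. Asymptotically E[X] → c³/6 = 2³/6 = 4/3 ≈ 1.33333, a bounded constant. In this regime the triangle count is asymptotically Poisson(c³/6).

E[X] ≈ 1.31487; in regime p = Θ(1/n^{1}) E[X] stays bounded (at the triangle threshold p ~ 1/n).


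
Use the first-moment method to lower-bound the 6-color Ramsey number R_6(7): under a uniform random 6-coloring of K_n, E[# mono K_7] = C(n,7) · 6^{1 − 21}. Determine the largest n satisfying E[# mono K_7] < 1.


We need C(n, 7) · 6^{1 − 21} < 1, i.e. C(n, 7) < 6^{21 − 1} = 3656158440062976.
Check values of n near the boundary:
  n = 563: C(563, 7) = 3426622515769596; 3426622515769596 < 3656158440062976? YES
  n = 564: C(564, 7) = 3469685994423792; 3469685994423792 < 3656158440062976? YES
  n = 565: C(565, 7) = 3513212521235560; 3513212521235560 < 3656158440062976? YES
  n = 566: C(566, 7) = 3557206237959440; 3557206237959440 < 3656158440062976? YES
  n = 567: C(567, 7) = 3601671315933933; 3601671315933933 < 3656158440062976? YES
  n = 568: C(568, 7) = 3646611956239704; 3646611956239704 < 3656158440062976? YES
  n = 569: C(569, 7) = 3692032389858348; 3692032389858348 < 3656158440062976? NO
The largest n with C(n, 7) < 3656158440062976 is n = 568 (where E[X] = 16882462760369/16926659444736 ≈ 0.9974). Hence R_6(7) > 568, i.e. R_6(7) ≥ 569.

Largest n = 568; hence R_6(7) > 568.


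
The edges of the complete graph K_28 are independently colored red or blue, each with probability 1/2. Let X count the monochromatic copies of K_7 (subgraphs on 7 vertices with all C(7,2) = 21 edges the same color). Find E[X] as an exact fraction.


Let X = Σ_S X_S over the C(28, 7) = 1184040 subsets S of size 7, where X_S = 1 if the K_7 on S is monochromatic.
For a fixed S, the K_7 on S has C(7, 2) = 21 edges. P[all 21 edges red] = (1/2)^21, and likewise for blue, so P[monochromatic] = 2·(1/2)^21 = 2^{1 − 21} = 1/1048576.
Summing: E[X] = C(28, 7) · 2^{1 − 21} = 1184040 · 1/1048576 = 148005/131072.
Numerically: E[X] ≈ 1.1292.

E[X] = C(28,7)·2^(1−C(7,2)) = 148005/131072 ≈ 1.1292.


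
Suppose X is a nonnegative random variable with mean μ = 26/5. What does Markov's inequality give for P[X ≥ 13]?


μ = E[X] = 26/5, a = 13.
Markov: P[X ≥ 13] ≤ μ/a = (26/5)/13 = 2/5.
Numerically: ≈ 0.400.
(Since a = 13 > μ = 5.200, the bound 2/5 is < 1 and informative.)

P[X ≥ 13] ≤ 2/5 ≈ 0.400.


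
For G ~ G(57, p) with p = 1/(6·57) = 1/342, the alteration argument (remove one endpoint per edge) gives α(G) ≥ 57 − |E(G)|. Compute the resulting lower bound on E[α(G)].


E[|E(G)|] = C(57, 2)·p = 1596 · (1/342) = 14/3.
E[α(G)] ≥ n − E[|E(G)|] = 57 − 14/3 = 157/3.
Numerically: ≈ 52.333.
(This is only a lower bound; the true E[α(G)] may be larger.)

E[α(G)] ≥ 157/3 ≈ 52.333.


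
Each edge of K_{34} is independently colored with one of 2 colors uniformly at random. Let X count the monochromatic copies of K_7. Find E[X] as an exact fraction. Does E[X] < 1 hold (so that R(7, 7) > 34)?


E[X] = C(34, 7) · 2^{1 − 21} = 5379616 · 2^{−20} = 5379616/1048576.
As a reduced fraction: E[X] = 168113/32768 ≈ 5.1304016.
Is E[X] < 1? NO.
Since E[X] ≥ 1, the first-moment bound is inconclusive at n = 34; it does NOT by itself certify R(7, 7) > 34.

E[X] = 168113/32768 ≈ 5.1304016; E[X] ≥ 1; first-moment method inconclusive here.


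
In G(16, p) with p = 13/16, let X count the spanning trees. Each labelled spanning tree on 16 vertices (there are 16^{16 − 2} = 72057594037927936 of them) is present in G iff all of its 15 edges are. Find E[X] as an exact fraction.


K_16 has 16^{16 − 2} = 72057594037927936 labelled spanning trees.
For each such spanning tree H, let X_H = 1 if all 15 edges of H are present in G. Then P[X_H = 1] = p^{15} = (13/16)^{15} = 51185893014090757/1152921504606846976.
By linearity of expectation: E[X] = Σ_H E[X_H] = 72057594037927936 · p^{15} = 72057594037927936 · 51185893014090757/1152921504606846976 = 51185893014090757/16.
Numerically: E[X] ≈ 3.2e+15.

E[X] = 72057594037927936 · (13/16)^{15} = 51185893014090757/16 ≈ 3.2e+15.


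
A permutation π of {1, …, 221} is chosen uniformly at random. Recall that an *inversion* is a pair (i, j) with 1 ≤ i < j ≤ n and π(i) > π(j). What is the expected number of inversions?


Write X = Σ X_I over the C(221, 2) = 24310 pairs i < j, with X_I the indicator of one inversion.
There are 24310 indicators.
For each fixed pair i < j, the values π(i) and π(j) are two distinct elements of {1, …, 221} in uniformly random order; by symmetry P[π(i) > π(j)] = 1/2.
By linearity: E[X] = 24310 · (1/2) = C(221, 2) · (1/2) = 24310/2 = 12155 ≈ 12155.000000.

E[X] = 12155 = 12155.000000.


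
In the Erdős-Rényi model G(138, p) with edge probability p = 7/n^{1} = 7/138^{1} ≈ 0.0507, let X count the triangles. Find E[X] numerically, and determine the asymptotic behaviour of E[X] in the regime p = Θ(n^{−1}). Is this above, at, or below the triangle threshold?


Number of potential triangles: C(138, 3) = 428536.
Each occurs with probability p³ ≈ (0.0507)³ ≈ 1.30514e-04.
By linearity: E[X] = C(138, 3)·p³ ≈ 428536 · 1.30514e-04 ≈ 55.930.
Here α = 1, so p = 7/n is exactly at the triangle threshold p ~ 1/n. Asymptotically E[X] → c³/6 = 7³/6 = 343/6 ≈ 57.167, a bounded constant. In this regime the triangle count is asymptotically Poisson(c³/6).

E[X] ≈ 55.930; in regime p = Θ(1/n^{1}) E[X] stays bounded (at the triangle threshold p ~ 1/n).


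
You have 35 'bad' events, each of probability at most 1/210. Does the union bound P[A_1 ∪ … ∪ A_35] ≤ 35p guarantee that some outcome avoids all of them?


Union bound: P[∪_{i=1}^{35} A_i] ≤ Σ_i P[A_i] ≤ 35·p = 35·(1/210) = 1/6.
Numerically: 1/6 ≈ 0.167.
Is 1/6 < 1? YES.
Since P[∪ A_i] ≤ 1/6 < 1, the complement has P[∩ A_i^c] ≥ 1 − 1/6 = 5/6 > 0, so some outcome avoids every A_i.

35·p = 1/6 ≈ 0.167; existence CERTIFIED by the union bound.


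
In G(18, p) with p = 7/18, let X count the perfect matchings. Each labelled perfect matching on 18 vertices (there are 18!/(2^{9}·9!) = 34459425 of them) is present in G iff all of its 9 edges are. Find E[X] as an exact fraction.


K_18 has 18!/(2^{9}·9!) = 34459425 labelled perfect matchings.
For each such perfect matching H, let X_H = 1 if all 9 edges of H are present in G. Then P[X_H = 1] = p^{9} = (7/18)^{9} = 40353607/198359290368.
Summing the indicators: E[X] = Σ_H E[X_H] = 34459425 · p^{9} = 34459425 · 40353607/198359290368 = 17167433257975/2448880128.
Numerically: E[X] ≈ 7010.3.

E[X] = 34459425 · (7/18)^{9} = 17167433257975/2448880128 ≈ 7010.3.


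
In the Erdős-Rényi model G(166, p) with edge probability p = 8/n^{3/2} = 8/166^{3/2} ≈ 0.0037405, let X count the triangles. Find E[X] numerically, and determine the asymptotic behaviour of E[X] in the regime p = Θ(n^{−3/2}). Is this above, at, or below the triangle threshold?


Number of potential triangles: C(166, 3) = 748660.
Each occurs with probability p³ ≈ (0.0037405)³ ≈ 5.2333956e-08.
By linearity: E[X] = C(166, 3)·p³ ≈ 748660 · 5.2333956e-08 ≈ 0.03918.
Since α = 3/2 > 1, p = c/n^{3/2} = o(1/n) is below the triangle threshold p ~ 1/n. Asymptotically E[X] ~ (c³/6)·n^{3(1−α)} = (8³/6)·n^{-1.5} → 0, so by Markov's inequality G has no triangles w.h.p.

E[X] ≈ 0.03918; in regime p = Θ(1/n^{3/2}) E[X] tends to 0 (below the triangle threshold p ~ 1/n).


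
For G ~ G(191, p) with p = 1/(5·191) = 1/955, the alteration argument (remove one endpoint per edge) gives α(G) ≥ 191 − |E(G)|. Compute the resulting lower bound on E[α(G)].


E[|E(G)|] = C(191, 2)·p = 18145 · (1/955) = 19.
E[α(G)] ≥ n − E[|E(G)|] = 191 − 19 = 172.
Numerically: ≈ 172.00000.
(This is only a lower bound; the true E[α(G)] may be larger.)

E[α(G)] ≥ 172 ≈ 172.00000.


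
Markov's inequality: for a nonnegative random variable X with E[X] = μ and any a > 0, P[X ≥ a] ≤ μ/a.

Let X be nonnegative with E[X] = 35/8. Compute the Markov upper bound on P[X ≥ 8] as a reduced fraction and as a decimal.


μ = E[X] = 35/8, a = 8.
Markov: P[X ≥ 8] ≤ μ/a = (35/8)/8 = 35/64.
Numerically: ≈ 0.546875.
(Since a = 8 > μ = 4.375000, the bound 35/64 is < 1 and informative.)

P[X ≥ 8] ≤ 35/64 ≈ 0.546875.


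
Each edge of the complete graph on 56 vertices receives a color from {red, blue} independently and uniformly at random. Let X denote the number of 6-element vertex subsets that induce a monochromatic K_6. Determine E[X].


Let X = Σ_S X_S over the C(56, 6) = 32468436 subsets S of size 6, where X_S = 1 if the K_6 on S is monochromatic.
For a fixed S, the K_6 on S has C(6, 2) = 15 edges. P[all 15 edges red] = (1/2)^15, and likewise for blue, so P[monochromatic] = 2·(1/2)^15 = 2^{1 − 15} = 1/16384.
By linearity of expectation: E[X] = C(56, 6) · 2^{1 − 15} = 32468436 · 1/16384 = 8117109/4096.
Numerically: E[X] ≈ 1981.716064.

E[X] = C(56,6)·2^(1−C(6,2)) = 8117109/4096 ≈ 1981.716064.


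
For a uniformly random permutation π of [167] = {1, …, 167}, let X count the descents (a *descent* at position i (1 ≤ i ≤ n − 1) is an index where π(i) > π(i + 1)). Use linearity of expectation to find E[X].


Write X = Σ X_I over i = 1, …, 166, with X_I the indicator of one descent.
There are 166 indicators.
For each fixed i, the pair (π(i), π(i+1)) is a uniformly random ordered pair of distinct values from {1, …, 167}; by symmetry P[π(i) > π(i+1)] = 1/2.
By linearity: E[X] = 166 · (1/2) = (167 − 1) · (1/2) = 83 ≈ 83.0000.

E[X] = 83 = 83.0000.


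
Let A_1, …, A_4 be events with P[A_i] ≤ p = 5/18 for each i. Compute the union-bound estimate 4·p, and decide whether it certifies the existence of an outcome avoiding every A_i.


Union bound: P[∪_{i=1}^{4} A_i] ≤ Σ_i P[A_i] ≤ 4·p = 4·(5/18) = 10/9.
Numerically: 10/9 ≈ 1.111.
Is 10/9 < 1? NO.
Since the bound 10/9 is ≥ 1, the union bound is uninformative here; it does NOT by itself certify existence.

4·p = 10/9 ≈ 1.111; existence NOT certified by the union bound.


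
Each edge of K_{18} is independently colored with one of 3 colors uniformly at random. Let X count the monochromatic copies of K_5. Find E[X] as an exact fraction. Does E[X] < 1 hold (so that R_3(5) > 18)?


E[X] = C(18, 5) · 3^{1 − 10} = 8568 · 3^{−9} = 8568/19683.
As a reduced fraction: E[X] = 952/2187 ≈ 0.4353.
Is E[X] < 1? YES.
Since E[X] < 1, there exists a 3-coloring of K_{18} with no monochromatic K_5; hence R_3(5) > 18.

E[X] = 952/2187 ≈ 0.4353; E[X] < 1, so R_3(5) > 18.


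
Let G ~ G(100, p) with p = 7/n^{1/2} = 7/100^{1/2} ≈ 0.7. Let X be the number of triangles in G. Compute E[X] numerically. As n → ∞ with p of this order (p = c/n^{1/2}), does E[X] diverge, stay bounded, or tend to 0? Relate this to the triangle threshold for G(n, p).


Number of potential triangles: C(100, 3) = 161700.
Each occurs with probability p³ ≈ (0.7)³ ≈ 3.43000e-01.
By linearity: E[X] = C(100, 3)·p³ ≈ 161700 · 3.43000e-01 ≈ 55463.100.
Since α = 1/2 < 1, p = c/n^{1/2} ≫ 1/n is above the triangle threshold p ~ 1/n. Asymptotically E[X] ~ (c³/6)·n^{3(1−α)} = (7³/6)·n^{1.5} → ∞; triangles are abundant w.h.p.

E[X] ≈ 55463.100; in regime p = Θ(1/n^{1/2}) E[X] diverges (above the triangle threshold p ~ 1/n).


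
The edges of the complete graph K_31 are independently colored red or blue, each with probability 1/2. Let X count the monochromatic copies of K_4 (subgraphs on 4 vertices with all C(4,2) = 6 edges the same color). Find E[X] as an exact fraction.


Let X = Σ_S X_S over the C(31, 4) = 31465 subsets S of size 4, where X_S = 1 if the K_4 on S is monochromatic.
For a fixed S, the K_4 on S has C(4, 2) = 6 edges. P[all 6 edges red] = (1/2)^6, and likewise for blue, so P[monochromatic] = 2·(1/2)^6 = 2^{1 − 6} = 1/32.
Summing: E[X] = C(31, 4) · 2^{1 − 6} = 31465 · 1/32 = 31465/32.
Numerically: E[X] ≈ 983.281.

E[X] = C(31,4)·2^(1−C(4,2)) = 31465/32 ≈ 983.281.


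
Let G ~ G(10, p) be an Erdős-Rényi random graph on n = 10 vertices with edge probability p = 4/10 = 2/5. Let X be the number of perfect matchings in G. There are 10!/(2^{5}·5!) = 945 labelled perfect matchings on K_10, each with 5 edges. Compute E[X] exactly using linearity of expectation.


K_10 has 10!/(2^{5}·5!) = 945 labelled perfect matchings.
For each such perfect matching H, let X_H = 1 if all 5 edges of H are present in G. Then P[X_H = 1] = p^{5} = (2/5)^{5} = 32/3125.
Summing the indicators: E[X] = Σ_H E[X_H] = 945 · p^{5} = 945 · 32/3125 = 6048/625.
Numerically: E[X] ≈ 9.6768.

E[X] = 945 · (2/5)^{5} = 6048/625 ≈ 9.6768.


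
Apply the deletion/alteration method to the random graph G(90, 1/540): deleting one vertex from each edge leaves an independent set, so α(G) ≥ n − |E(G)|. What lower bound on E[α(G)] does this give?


E[|E(G)|] = C(90, 2)·p = 4005 · (1/540) = 89/12.
E[α(G)] ≥ n − E[|E(G)|] = 90 − 89/12 = 991/12.
Numerically: ≈ 82.5833.
(This is only a lower bound; the true E[α(G)] may be larger.)

E[α(G)] ≥ 991/12 ≈ 82.5833.
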